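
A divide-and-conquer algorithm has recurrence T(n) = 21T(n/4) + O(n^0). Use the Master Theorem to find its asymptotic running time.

Master Theorem for T(n) = 21T(n/4) + O(n^0):

a = 21, b = 4, c = 0
log_b(a) = log_4(21) = 2.1962

Case 1: c = 0 < log_4(21) = 2.1962
T(n) = O(n^(log_4 21))

For T(n) = 21T(n/4) + O(n^0): log_4(21) = 2.1962. This is Case 1 of the Master Theorem (c < log_b(a), work dominated by leaves), giving O(n^(log_4 21)).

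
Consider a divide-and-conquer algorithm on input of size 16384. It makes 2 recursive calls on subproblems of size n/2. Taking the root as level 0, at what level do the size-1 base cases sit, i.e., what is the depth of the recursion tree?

For divide and conquer with division factor 2:

Problem sizes at each level:
Level 0: 16384
Level 1: 8192
Level 2: 4096
Level 3: 2048
Level 4: 1024
Level 5: 512
Level 6: 256
Level 7: 128
Level 8: 64
Level 9: 32
Level 10: 16
Level 11: 8
Level 12: 4
Level 13: 2
Level 14: 1

The root is level 0 and the size-1 base case is level 14 (the tree spans levels 0 through 14, i.e. 15 levels counting the root), so the depth is the number of divisions: log_2(16384) = 14

The recursion tree depth is log_2(16384) = 14. At each level, the problem size is divided by 2, so it takes 14 divisions to reduce to a base case of size 1. The algorithm makes 2 recursive calls at each level.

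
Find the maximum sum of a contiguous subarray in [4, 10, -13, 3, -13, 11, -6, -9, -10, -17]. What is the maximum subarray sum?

Using Kadane's algorithm on [4, 10, -13, 3, -13, 11, -6, -9, -10, -17]:

Scanning through the array:
Position 1 (value 10): max_ending_here = 14, max_so_far = 14
Position 2 (value -13): max_ending_here = 1, max_so_far = 14
Position 3 (value 3): max_ending_here = 4, max_so_far = 14
Position 4 (value -13): max_ending_here = -9, max_so_far = 14
Position 5 (value 11): max_ending_here = 11, max_so_far = 14
Position 6 (value -6): max_ending_here = 5, max_so_far = 14
Position 7 (value -9): max_ending_here = -4, max_so_far = 14
Position 8 (value -10): max_ending_here = -10, max_so_far = 14
Position 9 (value -17): max_ending_here = -17, max_so_far = 14

Maximum subarray: [4, 10]
Maximum sum: 14

The maximum subarray is [4, 10] with sum 14. This subarray runs from index 0 to index 1.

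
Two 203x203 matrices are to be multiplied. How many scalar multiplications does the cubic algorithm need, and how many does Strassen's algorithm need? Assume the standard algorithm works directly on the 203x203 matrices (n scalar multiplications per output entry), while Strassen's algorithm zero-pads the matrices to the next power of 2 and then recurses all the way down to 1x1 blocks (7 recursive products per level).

Matrix multiplication for 203x203 matrices:

Strassen's algorithm requires power-of-2 dimensions. Pad 203x203 to 256x256 (next power of 2).

Standard algorithm: 203^3 = 8365427 multiplications
Strassen's algorithm: 7^(log2(256)) = 7^8 = 5764801 multiplications
Savings: 8365427 - 5764801 = 2600626 multiplications

Standard: 8365427 multiplications (203^3). Strassen: 5764801 multiplications (7^8, after padding to 256x256). Strassen reduces 8 recursive multiplications to 7 at each level.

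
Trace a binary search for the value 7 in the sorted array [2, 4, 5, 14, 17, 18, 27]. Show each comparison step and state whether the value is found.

Binary search for 7 in [2, 4, 5, 14, 17, 18, 27]:

lo=0, hi=6, mid=3, arr[mid]=14 -> 14 > 7, search left half
lo=0, hi=2, mid=1, arr[mid]=4 -> 4 < 7, search right half
lo=2, hi=2, mid=2, arr[mid]=5 -> 5 < 7, search right half
lo=3 > hi=2, target 7 not found

Binary search determines that 7 is not in the array after 3 comparisons. The search space was exhausted without finding the target.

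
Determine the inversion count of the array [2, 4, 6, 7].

Finding inversions in [2, 4, 6, 7]:


Total inversions: 0

The array has 0 inversions. It is already sorted.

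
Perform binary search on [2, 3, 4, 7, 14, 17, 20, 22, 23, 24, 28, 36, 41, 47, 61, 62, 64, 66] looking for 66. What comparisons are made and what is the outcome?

Binary search for 66 in [2, 3, 4, 7, 14, 17, 20, 22, 23, 24, 28, 36, 41, 47, 61, 62, 64, 66]:

lo=0, hi=17, mid=8, arr[mid]=23 -> 23 < 66, search right half
lo=9, hi=17, mid=13, arr[mid]=47 -> 47 < 66, search right half
lo=14, hi=17, mid=15, arr[mid]=62 -> 62 < 66, search right half
lo=16, hi=17, mid=16, arr[mid]=64 -> 64 < 66, search right half
lo=17, hi=17, mid=17, arr[mid]=66 -> Found target at index 17!

Binary search finds 66 at index 17 after 5 comparisons. The search repeatedly halves the search space by comparing with the middle element.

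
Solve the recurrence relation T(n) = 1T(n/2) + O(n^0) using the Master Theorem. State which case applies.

Master Theorem for T(n) = 1T(n/2) + O(n^0):

a = 1, b = 2, c = 0
log_b(a) = log_2(1) = 0.0000

Case 2: c = 0 = log_2(1) = 0.0000
T(n) = O(n^0 log n) = O(log n)

For T(n) = 1T(n/2) + O(n^0): log_2(1) = 0.0000. This is Case 2 of the Master Theorem (c = log_b(a), equal work at all levels), giving O(log n).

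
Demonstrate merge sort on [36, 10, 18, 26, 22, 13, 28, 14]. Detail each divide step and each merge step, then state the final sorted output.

Merge sort trace:

Split: [36, 10, 18, 26, 22, 13, 28, 14] -> [36, 10, 18, 26] and [22, 13, 28, 14]
  Split: [36, 10, 18, 26] -> [36, 10] and [18, 26]
    Split: [36, 10] -> [36] and [10]
    Merge: [36] + [10] -> [10, 36]
    Split: [18, 26] -> [18] and [26]
    Merge: [18] + [26] -> [18, 26]
  Merge: [10, 36] + [18, 26] -> [10, 18, 26, 36]
  Split: [22, 13, 28, 14] -> [22, 13] and [28, 14]
    Split: [22, 13] -> [22] and [13]
    Merge: [22] + [13] -> [13, 22]
    Split: [28, 14] -> [28] and [14]
    Merge: [28] + [14] -> [14, 28]
  Merge: [13, 22] + [14, 28] -> [13, 14, 22, 28]
Merge: [10, 18, 26, 36] + [13, 14, 22, 28] -> [10, 13, 14, 18, 22, 26, 28, 36]

Final sorted array: [10, 13, 14, 18, 22, 26, 28, 36]

The merge sort proceeds by recursively splitting the array and merging sorted halves.
After all merges, the sorted array is [10, 13, 14, 18, 22, 26, 28, 36].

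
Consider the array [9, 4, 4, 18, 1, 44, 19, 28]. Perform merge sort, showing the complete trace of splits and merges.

Merge sort trace:

Split: [9, 4, 4, 18, 1, 44, 19, 28] -> [9, 4, 4, 18] and [1, 44, 19, 28]
  Split: [9, 4, 4, 18] -> [9, 4] and [4, 18]
    Split: [9, 4] -> [9] and [4]
    Merge: [9] + [4] -> [4, 9]
    Split: [4, 18] -> [4] and [18]
    Merge: [4] + [18] -> [4, 18]
  Merge: [4, 9] + [4, 18] -> [4, 4, 9, 18]
  Split: [1, 44, 19, 28] -> [1, 44] and [19, 28]
    Split: [1, 44] -> [1] and [44]
    Merge: [1] + [44] -> [1, 44]
    Split: [19, 28] -> [19] and [28]
    Merge: [19] + [28] -> [19, 28]
  Merge: [1, 44] + [19, 28] -> [1, 19, 28, 44]
Merge: [4, 4, 9, 18] + [1, 19, 28, 44] -> [1, 4, 4, 9, 18, 19, 28, 44]

Final sorted array: [1, 4, 4, 9, 18, 19, 28, 44]

The merge sort proceeds by recursively splitting the array and merging sorted halves.
After all merges, the sorted array is [1, 4, 4, 9, 18, 19, 28, 44].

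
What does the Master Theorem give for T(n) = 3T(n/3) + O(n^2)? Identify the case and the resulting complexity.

Master Theorem for T(n) = 3T(n/3) + O(n^2):

a = 3, b = 3, c = 2
log_b(a) = log_3(3) = 1.0000

Case 3: c = 2 > log_3(3) = 1.0000
T(n) = O(n^2) = O(n^2)

For T(n) = 3T(n/3) + O(n^2): log_3(3) = 1.0000. This is Case 3 of the Master Theorem (c > log_b(a), work dominated by root), giving O(n^2).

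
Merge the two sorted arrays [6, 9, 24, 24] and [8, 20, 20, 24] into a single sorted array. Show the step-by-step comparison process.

Merging process:

Compare 6 vs 8: take 6 from left. Merged: [6]
Compare 9 vs 8: take 8 from right. Merged: [6, 8]
Compare 9 vs 20: take 9 from left. Merged: [6, 8, 9]
Compare 24 vs 20: take 20 from right. Merged: [6, 8, 9, 20]
Compare 24 vs 20: take 20 from right. Merged: [6, 8, 9, 20, 20]
Compare 24 vs 24: take 24 from left. Merged: [6, 8, 9, 20, 20, 24]
Compare 24 vs 24: take 24 from left. Merged: [6, 8, 9, 20, 20, 24, 24]
Append remaining from right: [24]. Merged: [6, 8, 9, 20, 20, 24, 24, 24]

Final merged array: [6, 8, 9, 20, 20, 24, 24, 24]
Total comparisons: 7

The merged array is [6, 8, 9, 20, 20, 24, 24, 24], requiring 7 comparisons. The merge step runs in O(n) time where n is the total number of elements.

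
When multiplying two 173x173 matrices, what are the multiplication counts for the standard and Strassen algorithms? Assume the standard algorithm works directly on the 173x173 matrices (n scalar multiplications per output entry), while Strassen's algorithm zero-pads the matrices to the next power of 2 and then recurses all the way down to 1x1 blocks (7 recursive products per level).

Matrix multiplication for 173x173 matrices:

Strassen's algorithm requires power-of-2 dimensions. Pad 173x173 to 256x256 (next power of 2).

Standard algorithm: 173^3 = 5177717 multiplications
Strassen's algorithm: 7^(log2(256)) = 7^8 = 5764801 multiplications
Difference: 5177717 - 5764801 = -587084 (Strassen uses MORE here due to padding overhead — for small or just-over-power-of-2 n, padding can outweigh the per-level savings)

Standard: 5177717 multiplications (173^3). Strassen: 5764801 multiplications (7^8, after padding to 256x256). Strassen reduces 8 recursive multiplications to 7 at each level.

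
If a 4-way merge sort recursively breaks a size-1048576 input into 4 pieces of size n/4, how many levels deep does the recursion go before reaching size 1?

For divide and conquer with division factor 4:

Problem sizes at each level:
Level 0: 1048576
Level 1: 262144
Level 2: 65536
Level 3: 16384
Level 4: 4096
Level 5: 1024
Level 6: 256
Level 7: 64
Level 8: 16
Level 9: 4
Level 10: 1

The root is level 0 and the size-1 base case is level 10 (the tree spans levels 0 through 10, i.e. 11 levels counting the root), so the depth is the number of divisions: log_4(1048576) = 10

The recursion tree depth is log_4(1048576) = 10. At each level, the problem size is divided by 4, so it takes 10 divisions to reduce to a base case of size 1. The algorithm makes 4 recursive calls at each level.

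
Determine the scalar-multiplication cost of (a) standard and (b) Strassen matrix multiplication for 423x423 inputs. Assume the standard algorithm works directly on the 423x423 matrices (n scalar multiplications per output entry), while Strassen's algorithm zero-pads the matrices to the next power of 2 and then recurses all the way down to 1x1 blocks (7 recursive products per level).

Matrix multiplication for 423x423 matrices:

Strassen's algorithm requires power-of-2 dimensions. Pad 423x423 to 512x512 (next power of 2).

Standard algorithm: 423^3 = 75686967 multiplications
Strassen's algorithm: 7^(log2(512)) = 7^9 = 40353607 multiplications
Savings: 75686967 - 40353607 = 35333360 multiplications

Standard: 75686967 multiplications (423^3). Strassen: 40353607 multiplications (7^9, after padding to 512x512). Strassen reduces 8 recursive multiplications to 7 at each level.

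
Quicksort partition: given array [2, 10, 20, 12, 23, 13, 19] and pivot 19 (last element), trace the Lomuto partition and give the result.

Lomuto partition with pivot = 19:

Initial array: [2, 10, 20, 12, 23, 13, 19]

arr[0]=2 <= 19: swap with position 0, array becomes [2, 10, 20, 12, 23, 13, 19]
arr[1]=10 <= 19: swap with position 1, array becomes [2, 10, 20, 12, 23, 13, 19]
arr[2]=20 > 19: no swap
arr[3]=12 <= 19: swap with position 2, array becomes [2, 10, 12, 20, 23, 13, 19]
arr[4]=23 > 19: no swap
arr[5]=13 <= 19: swap with position 3, array becomes [2, 10, 12, 13, 23, 20, 19]

Place pivot at position 4: [2, 10, 12, 13, 19, 20, 23]
Pivot position: 4

After partitioning with pivot 19, the array becomes [2, 10, 12, 13, 19, 20, 23]. The pivot is placed at index 4. All elements to the left of the pivot are <= 19, and all elements to the right are > 19.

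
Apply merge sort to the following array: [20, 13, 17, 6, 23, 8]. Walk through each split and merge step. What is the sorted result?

Merge sort trace:

Split: [20, 13, 17, 6, 23, 8] -> [20, 13, 17] and [6, 23, 8]
  Split: [20, 13, 17] -> [20] and [13, 17]
    Split: [13, 17] -> [13] and [17]
    Merge: [13] + [17] -> [13, 17]
  Merge: [20] + [13, 17] -> [13, 17, 20]
  Split: [6, 23, 8] -> [6] and [23, 8]
    Split: [23, 8] -> [23] and [8]
    Merge: [23] + [8] -> [8, 23]
  Merge: [6] + [8, 23] -> [6, 8, 23]
Merge: [13, 17, 20] + [6, 8, 23] -> [6, 8, 13, 17, 20, 23]

Final sorted array: [6, 8, 13, 17, 20, 23]

The merge sort proceeds by recursively splitting the array and merging sorted halves.
After all merges, the sorted array is [6, 8, 13, 17, 20, 23].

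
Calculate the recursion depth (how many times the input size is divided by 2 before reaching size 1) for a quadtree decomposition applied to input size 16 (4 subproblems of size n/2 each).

For divide and conquer with division factor 2:

Problem sizes at each level:
Level 0: 16
Level 1: 8
Level 2: 4
Level 3: 2
Level 4: 1

The root is level 0 and the size-1 base case is level 4 (the tree spans levels 0 through 4, i.e. 5 levels counting the root), so the depth is the number of divisions: log_2(16) = 4

The recursion tree depth is log_2(16) = 4. At each level, the problem size is divided by 2, so it takes 4 divisions to reduce to a base case of size 1. The algorithm makes 4 recursive calls at each level.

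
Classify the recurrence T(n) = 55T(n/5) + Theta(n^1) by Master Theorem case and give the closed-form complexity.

Master Theorem for T(n) = 55T(n/5) + O(n^1):

a = 55, b = 5, c = 1
log_b(a) = log_5(55) = 2.4899

Case 1: c = 1 < log_5(55) = 2.4899
T(n) = O(n^(log_5 55))

For T(n) = 55T(n/5) + O(n^1): log_5(55) = 2.4899. This is Case 1 of the Master Theorem (c < log_b(a), work dominated by leaves), giving O(n^(log_5 55)).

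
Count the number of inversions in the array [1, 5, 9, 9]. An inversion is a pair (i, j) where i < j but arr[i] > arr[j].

Finding inversions in [1, 5, 9, 9]:


Total inversions: 0

The array has 0 inversions. It is already sorted.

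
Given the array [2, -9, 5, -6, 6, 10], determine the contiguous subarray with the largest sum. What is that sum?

Using Kadane's algorithm on [2, -9, 5, -6, 6, 10]:

Scanning through the array:
Position 1 (value -9): max_ending_here = -7, max_so_far = 2
Position 2 (value 5): max_ending_here = 5, max_so_far = 5
Position 3 (value -6): max_ending_here = -1, max_so_far = 5
Position 4 (value 6): max_ending_here = 6, max_so_far = 6
Position 5 (value 10): max_ending_here = 16, max_so_far = 16

Maximum subarray: [6, 10]
Maximum sum: 16

The maximum subarray is [6, 10] with sum 16. This subarray runs from index 4 to index 5.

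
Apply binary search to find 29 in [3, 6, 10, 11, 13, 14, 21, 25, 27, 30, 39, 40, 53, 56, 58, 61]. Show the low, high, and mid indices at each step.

Binary search for 29 in [3, 6, 10, 11, 13, 14, 21, 25, 27, 30, 39, 40, 53, 56, 58, 61]:

lo=0, hi=15, mid=7, arr[mid]=25 -> 25 < 29, search right half
lo=8, hi=15, mid=11, arr[mid]=40 -> 40 > 29, search left half
lo=8, hi=10, mid=9, arr[mid]=30 -> 30 > 29, search left half
lo=8, hi=8, mid=8, arr[mid]=27 -> 27 < 29, search right half
lo=9 > hi=8, target 29 not found

Binary search determines that 29 is not in the array after 4 comparisons. The search space was exhausted without finding the target.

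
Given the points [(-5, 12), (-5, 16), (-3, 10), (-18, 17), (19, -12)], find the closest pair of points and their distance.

Computing all pairwise distances among 5 points:

d((-5, 12), (-5, 16)) = 4.0
d((-5, 12), (-3, 10)) = 2.8284 <-- minimum
d((-5, 12), (-18, 17)) = 13.9284
d((-5, 12), (19, -12)) = 33.9411
d((-5, 16), (-3, 10)) = 6.3246
d((-5, 16), (-18, 17)) = 13.0384
d((-5, 16), (19, -12)) = 36.8782
d((-3, 10), (-18, 17)) = 16.5529
d((-3, 10), (19, -12)) = 31.1127
d((-18, 17), (19, -12)) = 47.0106

Closest pair: (-5, 12) and (-3, 10) with distance 2.8284

The closest pair is (-5, 12) and (-3, 10) with Euclidean distance 2.8284. For 5 points, brute-force pairwise comparison is shown above. For large n, the divide-and-conquer algorithm (sort by x, recurse on halves, check the dividing strip) achieves O(n log n).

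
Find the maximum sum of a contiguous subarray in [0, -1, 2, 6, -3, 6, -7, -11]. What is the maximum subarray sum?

Using Kadane's algorithm on [0, -1, 2, 6, -3, 6, -7, -11]:

Scanning through the array:
Position 1 (value -1): max_ending_here = -1, max_so_far = 0
Position 2 (value 2): max_ending_here = 2, max_so_far = 2
Position 3 (value 6): max_ending_here = 8, max_so_far = 8
Position 4 (value -3): max_ending_here = 5, max_so_far = 8
Position 5 (value 6): max_ending_here = 11, max_so_far = 11
Position 6 (value -7): max_ending_here = 4, max_so_far = 11
Position 7 (value -11): max_ending_here = -7, max_so_far = 11

Maximum subarray: [2, 6, -3, 6]
Maximum sum: 11

The maximum subarray is [2, 6, -3, 6] with sum 11. This subarray runs from index 2 to index 5.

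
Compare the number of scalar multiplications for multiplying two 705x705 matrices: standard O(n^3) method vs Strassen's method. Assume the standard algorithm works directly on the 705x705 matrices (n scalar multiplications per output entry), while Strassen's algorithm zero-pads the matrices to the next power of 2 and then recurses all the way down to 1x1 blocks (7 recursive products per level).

Matrix multiplication for 705x705 matrices:

Strassen's algorithm requires power-of-2 dimensions. Pad 705x705 to 1024x1024 (next power of 2).

Standard algorithm: 705^3 = 350402625 multiplications
Strassen's algorithm: 7^(log2(1024)) = 7^10 = 282475249 multiplications
Savings: 350402625 - 282475249 = 67927376 multiplications

Standard: 350402625 multiplications (705^3). Strassen: 282475249 multiplications (7^10, after padding to 1024x1024). Strassen reduces 8 recursive multiplications to 7 at each level.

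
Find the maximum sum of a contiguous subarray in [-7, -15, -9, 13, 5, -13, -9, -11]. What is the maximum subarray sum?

Using Kadane's algorithm on [-7, -15, -9, 13, 5, -13, -9, -11]:

Scanning through the array:
Position 1 (value -15): max_ending_here = -15, max_so_far = -7
Position 2 (value -9): max_ending_here = -9, max_so_far = -7
Position 3 (value 13): max_ending_here = 13, max_so_far = 13
Position 4 (value 5): max_ending_here = 18, max_so_far = 18
Position 5 (value -13): max_ending_here = 5, max_so_far = 18
Position 6 (value -9): max_ending_here = -4, max_so_far = 18
Position 7 (value -11): max_ending_here = -11, max_so_far = 18

Maximum subarray: [13, 5]
Maximum sum: 18

The maximum subarray is [13, 5] with sum 18. This subarray runs from index 3 to index 4.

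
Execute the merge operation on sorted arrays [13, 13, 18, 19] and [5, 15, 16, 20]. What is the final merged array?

Merging process:

Compare 13 vs 5: take 5 from right. Merged: [5]
Compare 13 vs 15: take 13 from left. Merged: [5, 13]
Compare 13 vs 15: take 13 from left. Merged: [5, 13, 13]
Compare 18 vs 15: take 15 from right. Merged: [5, 13, 13, 15]
Compare 18 vs 16: take 16 from right. Merged: [5, 13, 13, 15, 16]
Compare 18 vs 20: take 18 from left. Merged: [5, 13, 13, 15, 16, 18]
Compare 19 vs 20: take 19 from left. Merged: [5, 13, 13, 15, 16, 18, 19]
Append remaining from right: [20]. Merged: [5, 13, 13, 15, 16, 18, 19, 20]

Final merged array: [5, 13, 13, 15, 16, 18, 19, 20]
Total comparisons: 7

The merged array is [5, 13, 13, 15, 16, 18, 19, 20], requiring 7 comparisons. The merge step runs in O(n) time where n is the total number of elements.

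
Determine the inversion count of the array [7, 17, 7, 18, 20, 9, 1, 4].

Finding inversions in [7, 17, 7, 18, 20, 9, 1, 4]:

(0, 6): arr[0]=7 > arr[6]=1
(0, 7): arr[0]=7 > arr[7]=4
(1, 2): arr[1]=17 > arr[2]=7
(1, 5): arr[1]=17 > arr[5]=9
(1, 6): arr[1]=17 > arr[6]=1
(1, 7): arr[1]=17 > arr[7]=4
(2, 6): arr[2]=7 > arr[6]=1
(2, 7): arr[2]=7 > arr[7]=4
(3, 5): arr[3]=18 > arr[5]=9
(3, 6): arr[3]=18 > arr[6]=1
(3, 7): arr[3]=18 > arr[7]=4
(4, 5): arr[4]=20 > arr[5]=9
(4, 6): arr[4]=20 > arr[6]=1
(4, 7): arr[4]=20 > arr[7]=4
(5, 6): arr[5]=9 > arr[6]=1
(5, 7): arr[5]=9 > arr[7]=4

Total inversions: 16

The array has 16 inversion(s): (0,6), (0,7), (1,2), (1,5), (1,6), (1,7), (2,6), (2,7), (3,5), (3,6), (3,7), (4,5), (4,6), (4,7), (5,6), (5,7). Each pair (i,j) satisfies i < j and arr[i] > arr[j].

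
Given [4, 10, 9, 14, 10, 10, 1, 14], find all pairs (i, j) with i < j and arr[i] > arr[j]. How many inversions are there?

Finding inversions in [4, 10, 9, 14, 10, 10, 1, 14]:

(0, 6): arr[0]=4 > arr[6]=1
(1, 2): arr[1]=10 > arr[2]=9
(1, 6): arr[1]=10 > arr[6]=1
(2, 6): arr[2]=9 > arr[6]=1
(3, 4): arr[3]=14 > arr[4]=10
(3, 5): arr[3]=14 > arr[5]=10
(3, 6): arr[3]=14 > arr[6]=1
(4, 6): arr[4]=10 > arr[6]=1
(5, 6): arr[5]=10 > arr[6]=1

Total inversions: 9

The array has 9 inversion(s): (0,6), (1,2), (1,6), (2,6), (3,4), (3,5), (3,6), (4,6), (5,6). Each pair (i,j) satisfies i < j and arr[i] > arr[j].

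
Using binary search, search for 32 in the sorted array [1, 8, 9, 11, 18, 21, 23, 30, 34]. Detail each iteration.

Binary search for 32 in [1, 8, 9, 11, 18, 21, 23, 30, 34]:

lo=0, hi=8, mid=4, arr[mid]=18 -> 18 < 32, search right half
lo=5, hi=8, mid=6, arr[mid]=23 -> 23 < 32, search right half
lo=7, hi=8, mid=7, arr[mid]=30 -> 30 < 32, search right half
lo=8, hi=8, mid=8, arr[mid]=34 -> 34 > 32, search left half
lo=8 > hi=7, target 32 not found

Binary search determines that 32 is not in the array after 4 comparisons. The search space was exhausted without finding the target.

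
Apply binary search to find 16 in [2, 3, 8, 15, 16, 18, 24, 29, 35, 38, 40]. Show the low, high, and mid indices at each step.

Binary search for 16 in [2, 3, 8, 15, 16, 18, 24, 29, 35, 38, 40]:

lo=0, hi=10, mid=5, arr[mid]=18 -> 18 > 16, search left half
lo=0, hi=4, mid=2, arr[mid]=8 -> 8 < 16, search right half
lo=3, hi=4, mid=3, arr[mid]=15 -> 15 < 16, search right half
lo=4, hi=4, mid=4, arr[mid]=16 -> Found target at index 4!

Binary search finds 16 at index 4 after 4 comparisons. The search repeatedly halves the search space by comparing with the middle element.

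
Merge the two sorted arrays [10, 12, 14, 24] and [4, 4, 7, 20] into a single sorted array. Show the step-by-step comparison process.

Merging process:

Compare 10 vs 4: take 4 from right. Merged: [4]
Compare 10 vs 4: take 4 from right. Merged: [4, 4]
Compare 10 vs 7: take 7 from right. Merged: [4, 4, 7]
Compare 10 vs 20: take 10 from left. Merged: [4, 4, 7, 10]
Compare 12 vs 20: take 12 from left. Merged: [4, 4, 7, 10, 12]
Compare 14 vs 20: take 14 from left. Merged: [4, 4, 7, 10, 12, 14]
Compare 24 vs 20: take 20 from right. Merged: [4, 4, 7, 10, 12, 14, 20]
Append remaining from left: [24]. Merged: [4, 4, 7, 10, 12, 14, 20, 24]

Final merged array: [4, 4, 7, 10, 12, 14, 20, 24]
Total comparisons: 7

The merged array is [4, 4, 7, 10, 12, 14, 20, 24], requiring 7 comparisons. The merge step runs in O(n) time where n is the total number of elements.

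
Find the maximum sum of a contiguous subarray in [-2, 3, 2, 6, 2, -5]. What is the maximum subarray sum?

Using Kadane's algorithm on [-2, 3, 2, 6, 2, -5]:

Scanning through the array:
Position 1 (value 3): max_ending_here = 3, max_so_far = 3
Position 2 (value 2): max_ending_here = 5, max_so_far = 5
Position 3 (value 6): max_ending_here = 11, max_so_far = 11
Position 4 (value 2): max_ending_here = 13, max_so_far = 13
Position 5 (value -5): max_ending_here = 8, max_so_far = 13

Maximum subarray: [3, 2, 6, 2]
Maximum sum: 13

The maximum subarray is [3, 2, 6, 2] with sum 13. This subarray runs from index 1 to index 4.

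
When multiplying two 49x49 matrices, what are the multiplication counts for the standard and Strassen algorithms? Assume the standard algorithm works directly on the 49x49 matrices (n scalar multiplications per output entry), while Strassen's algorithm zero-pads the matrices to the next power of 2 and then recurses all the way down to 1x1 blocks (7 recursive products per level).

Matrix multiplication for 49x49 matrices:

Strassen's algorithm requires power-of-2 dimensions. Pad 49x49 to 64x64 (next power of 2).

Standard algorithm: 49^3 = 117649 multiplications
Strassen's algorithm: 7^(log2(64)) = 7^6 = 117649 multiplications
Savings: 117649 - 117649 = 0 multiplications

Standard: 117649 multiplications (49^3). Strassen: 117649 multiplications (7^6, after padding to 64x64). Strassen reduces 8 recursive multiplications to 7 at each level.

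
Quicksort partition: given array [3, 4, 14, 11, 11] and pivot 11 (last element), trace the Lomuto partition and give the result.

Lomuto partition with pivot = 11:

Initial array: [3, 4, 14, 11, 11]

arr[0]=3 <= 11: swap with position 0, array becomes [3, 4, 14, 11, 11]
arr[1]=4 <= 11: swap with position 1, array becomes [3, 4, 14, 11, 11]
arr[2]=14 > 11: no swap
arr[3]=11 <= 11: swap with position 2, array becomes [3, 4, 11, 14, 11]

Place pivot at position 3: [3, 4, 11, 11, 14]
Pivot position: 3

After partitioning with pivot 11, the array becomes [3, 4, 11, 11, 14]. The pivot is placed at index 3. All elements to the left of the pivot are <= 11, and all elements to the right are > 11.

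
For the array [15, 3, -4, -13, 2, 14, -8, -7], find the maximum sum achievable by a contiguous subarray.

Using Kadane's algorithm on [15, 3, -4, -13, 2, 14, -8, -7]:

Scanning through the array:
Position 1 (value 3): max_ending_here = 18, max_so_far = 18
Position 2 (value -4): max_ending_here = 14, max_so_far = 18
Position 3 (value -13): max_ending_here = 1, max_so_far = 18
Position 4 (value 2): max_ending_here = 3, max_so_far = 18
Position 5 (value 14): max_ending_here = 17, max_so_far = 18
Position 6 (value -8): max_ending_here = 9, max_so_far = 18
Position 7 (value -7): max_ending_here = 2, max_so_far = 18

Maximum subarray: [15, 3]
Maximum sum: 18

The maximum subarray is [15, 3] with sum 18. This subarray runs from index 0 to index 1.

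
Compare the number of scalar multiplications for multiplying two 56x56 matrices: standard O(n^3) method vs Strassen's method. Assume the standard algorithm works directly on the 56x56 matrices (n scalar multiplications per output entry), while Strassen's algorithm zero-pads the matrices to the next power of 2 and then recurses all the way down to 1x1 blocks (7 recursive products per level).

Matrix multiplication for 56x56 matrices:

Strassen's algorithm requires power-of-2 dimensions. Pad 56x56 to 64x64 (next power of 2).

Standard algorithm: 56^3 = 175616 multiplications
Strassen's algorithm: 7^(log2(64)) = 7^6 = 117649 multiplications
Savings: 175616 - 117649 = 57967 multiplications

Standard: 175616 multiplications (56^3). Strassen: 117649 multiplications (7^6, after padding to 64x64). Strassen reduces 8 recursive multiplications to 7 at each level.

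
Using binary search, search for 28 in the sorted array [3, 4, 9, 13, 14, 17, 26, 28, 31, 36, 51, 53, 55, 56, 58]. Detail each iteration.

Binary search for 28 in [3, 4, 9, 13, 14, 17, 26, 28, 31, 36, 51, 53, 55, 56, 58]:

lo=0, hi=14, mid=7, arr[mid]=28 -> Found target at index 7!

Binary search finds 28 at index 7 after 1 comparisons. The search repeatedly halves the search space by comparing with the middle element.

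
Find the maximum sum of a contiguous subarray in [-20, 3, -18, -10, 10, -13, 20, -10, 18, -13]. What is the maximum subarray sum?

Using Kadane's algorithm on [-20, 3, -18, -10, 10, -13, 20, -10, 18, -13]:

Scanning through the array:
Position 1 (value 3): max_ending_here = 3, max_so_far = 3
Position 2 (value -18): max_ending_here = -15, max_so_far = 3
Position 3 (value -10): max_ending_here = -10, max_so_far = 3
Position 4 (value 10): max_ending_here = 10, max_so_far = 10
Position 5 (value -13): max_ending_here = -3, max_so_far = 10
Position 6 (value 20): max_ending_here = 20, max_so_far = 20
Position 7 (value -10): max_ending_here = 10, max_so_far = 20
Position 8 (value 18): max_ending_here = 28, max_so_far = 28
Position 9 (value -13): max_ending_here = 15, max_so_far = 28

Maximum subarray: [20, -10, 18]
Maximum sum: 28

The maximum subarray is [20, -10, 18] with sum 28. This subarray runs from index 6 to index 8.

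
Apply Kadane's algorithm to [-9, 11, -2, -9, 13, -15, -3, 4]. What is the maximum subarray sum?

Using Kadane's algorithm on [-9, 11, -2, -9, 13, -15, -3, 4]:

Scanning through the array:
Position 1 (value 11): max_ending_here = 11, max_so_far = 11
Position 2 (value -2): max_ending_here = 9, max_so_far = 11
Position 3 (value -9): max_ending_here = 0, max_so_far = 11
Position 4 (value 13): max_ending_here = 13, max_so_far = 13
Position 5 (value -15): max_ending_here = -2, max_so_far = 13
Position 6 (value -3): max_ending_here = -3, max_so_far = 13
Position 7 (value 4): max_ending_here = 4, max_so_far = 13

Maximum subarray: [11, -2, -9, 13]
Maximum sum: 13

The maximum subarray is [11, -2, -9, 13] with sum 13. This subarray runs from index 1 to index 4.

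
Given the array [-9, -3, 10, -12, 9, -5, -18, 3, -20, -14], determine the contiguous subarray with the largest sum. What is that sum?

Using Kadane's algorithm on [-9, -3, 10, -12, 9, -5, -18, 3, -20, -14]:

Scanning through the array:
Position 1 (value -3): max_ending_here = -3, max_so_far = -3
Position 2 (value 10): max_ending_here = 10, max_so_far = 10
Position 3 (value -12): max_ending_here = -2, max_so_far = 10
Position 4 (value 9): max_ending_here = 9, max_so_far = 10
Position 5 (value -5): max_ending_here = 4, max_so_far = 10
Position 6 (value -18): max_ending_here = -14, max_so_far = 10
Position 7 (value 3): max_ending_here = 3, max_so_far = 10
Position 8 (value -20): max_ending_here = -17, max_so_far = 10
Position 9 (value -14): max_ending_here = -14, max_so_far = 10

Maximum subarray: [10]
Maximum sum: 10

The maximum subarray is [10] with sum 10. This subarray runs from index 2 to index 2.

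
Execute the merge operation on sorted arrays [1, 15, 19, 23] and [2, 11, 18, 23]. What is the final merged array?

Merging process:

Compare 1 vs 2: take 1 from left. Merged: [1]
Compare 15 vs 2: take 2 from right. Merged: [1, 2]
Compare 15 vs 11: take 11 from right. Merged: [1, 2, 11]
Compare 15 vs 18: take 15 from left. Merged: [1, 2, 11, 15]
Compare 19 vs 18: take 18 from right. Merged: [1, 2, 11, 15, 18]
Compare 19 vs 23: take 19 from left. Merged: [1, 2, 11, 15, 18, 19]
Compare 23 vs 23: take 23 from left. Merged: [1, 2, 11, 15, 18, 19, 23]
Append remaining from right: [23]. Merged: [1, 2, 11, 15, 18, 19, 23, 23]

Final merged array: [1, 2, 11, 15, 18, 19, 23, 23]
Total comparisons: 7

The merged array is [1, 2, 11, 15, 18, 19, 23, 23], requiring 7 comparisons. The merge step runs in O(n) time where n is the total number of elements.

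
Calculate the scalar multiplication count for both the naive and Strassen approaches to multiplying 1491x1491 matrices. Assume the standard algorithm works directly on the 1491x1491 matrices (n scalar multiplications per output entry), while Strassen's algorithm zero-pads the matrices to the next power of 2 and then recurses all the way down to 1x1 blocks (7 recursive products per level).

Matrix multiplication for 1491x1491 matrices:

Strassen's algorithm requires power-of-2 dimensions. Pad 1491x1491 to 2048x2048 (next power of 2).

Standard algorithm: 1491^3 = 3314613771 multiplications
Strassen's algorithm: 7^(log2(2048)) = 7^11 = 1977326743 multiplications
Savings: 3314613771 - 1977326743 = 1337287028 multiplications

Standard: 3314613771 multiplications (1491^3). Strassen: 1977326743 multiplications (7^11, after padding to 2048x2048). Strassen reduces 8 recursive multiplications to 7 at each level.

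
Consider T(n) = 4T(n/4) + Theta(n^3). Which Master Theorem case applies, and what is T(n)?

Master Theorem for T(n) = 4T(n/4) + O(n^3):

a = 4, b = 4, c = 3
log_b(a) = log_4(4) = 1.0000

Case 3: c = 3 > log_4(4) = 1.0000
T(n) = O(n^3) = O(n^3)

For T(n) = 4T(n/4) + O(n^3): log_4(4) = 1.0000. This is Case 3 of the Master Theorem (c > log_b(a), work dominated by root), giving O(n^3).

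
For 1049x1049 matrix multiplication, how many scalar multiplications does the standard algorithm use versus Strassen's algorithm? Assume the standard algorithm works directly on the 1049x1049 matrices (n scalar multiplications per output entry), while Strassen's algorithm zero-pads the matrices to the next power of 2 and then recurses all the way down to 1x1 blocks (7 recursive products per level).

Matrix multiplication for 1049x1049 matrices:

Strassen's algorithm requires power-of-2 dimensions. Pad 1049x1049 to 2048x2048 (next power of 2).

Standard algorithm: 1049^3 = 1154320649 multiplications
Strassen's algorithm: 7^(log2(2048)) = 7^11 = 1977326743 multiplications
Difference: 1154320649 - 1977326743 = -823006094 (Strassen uses MORE here due to padding overhead — for small or just-over-power-of-2 n, padding can outweigh the per-level savings)

Standard: 1154320649 multiplications (1049^3). Strassen: 1977326743 multiplications (7^11, after padding to 2048x2048). Strassen reduces 8 recursive multiplications to 7 at each level.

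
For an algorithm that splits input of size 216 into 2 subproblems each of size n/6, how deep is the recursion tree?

For divide and conquer with division factor 6:

Problem sizes at each level:
Level 0: 216
Level 1: 36
Level 2: 6
Level 3: 1

The root is level 0 and the size-1 base case is level 3 (the tree spans levels 0 through 3, i.e. 4 levels counting the root), so the depth is the number of divisions: log_6(216) = 3

The recursion tree depth is log_6(216) = 3. At each level, the problem size is divided by 6, so it takes 3 divisions to reduce to a base case of size 1. The algorithm makes 2 recursive calls at each level.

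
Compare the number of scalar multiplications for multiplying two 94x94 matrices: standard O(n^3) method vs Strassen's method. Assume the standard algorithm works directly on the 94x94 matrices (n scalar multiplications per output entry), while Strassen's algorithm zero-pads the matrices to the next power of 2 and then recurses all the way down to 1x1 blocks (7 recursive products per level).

Matrix multiplication for 94x94 matrices:

Strassen's algorithm requires power-of-2 dimensions. Pad 94x94 to 128x128 (next power of 2).

Standard algorithm: 94^3 = 830584 multiplications
Strassen's algorithm: 7^(log2(128)) = 7^7 = 823543 multiplications
Savings: 830584 - 823543 = 7041 multiplications

Standard: 830584 multiplications (94^3). Strassen: 823543 multiplications (7^7, after padding to 128x128). Strassen reduces 8 recursive multiplications to 7 at each level.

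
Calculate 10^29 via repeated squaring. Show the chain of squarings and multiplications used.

Computing 10^29 by squaring (build up from 10^1; each line after the first costs one multiplication):

10^1 = 10
10^2 = (10^1)^2 = 10^2 = 100
10^3 = 10 * 10^2 = 10 * 100 = 1000
10^6 = (10^3)^2 = 1000^2 = 1000000
10^7 = 10 * 10^6 = 10 * 1000000 = 10000000
10^14 = (10^7)^2 = 10000000^2 = 100000000000000
10^28 = (10^14)^2 = 100000000000000^2 = 10000000000000000000000000000
10^29 = 10 * 10^28 = 10 * 10000000000000000000000000000 = 100000000000000000000000000000

Result: 100000000000000000000000000000
Multiplications needed: 7 (7 lines after 10^1)

10^29 = 100000000000000000000000000000. Using exponentiation by squaring, this requires 7 multiplications. The key idea: if the exponent is even, square the half-power; if odd, multiply by the base once.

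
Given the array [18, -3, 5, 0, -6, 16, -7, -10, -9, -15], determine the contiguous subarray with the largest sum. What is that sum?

Using Kadane's algorithm on [18, -3, 5, 0, -6, 16, -7, -10, -9, -15]:

Scanning through the array:
Position 1 (value -3): max_ending_here = 15, max_so_far = 18
Position 2 (value 5): max_ending_here = 20, max_so_far = 20
Position 3 (value 0): max_ending_here = 20, max_so_far = 20
Position 4 (value -6): max_ending_here = 14, max_so_far = 20
Position 5 (value 16): max_ending_here = 30, max_so_far = 30
Position 6 (value -7): max_ending_here = 23, max_so_far = 30
Position 7 (value -10): max_ending_here = 13, max_so_far = 30
Position 8 (value -9): max_ending_here = 4, max_so_far = 30
Position 9 (value -15): max_ending_here = -11, max_so_far = 30

Maximum subarray: [18, -3, 5, 0, -6, 16]
Maximum sum: 30

The maximum subarray is [18, -3, 5, 0, -6, 16] with sum 30. This subarray runs from index 0 to index 5.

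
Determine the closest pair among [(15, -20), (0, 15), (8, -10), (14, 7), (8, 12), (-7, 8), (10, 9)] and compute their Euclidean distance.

Computing all pairwise distances among 7 points:

d((15, -20), (0, 15)) = 38.0789
d((15, -20), (8, -10)) = 12.2066
d((15, -20), (14, 7)) = 27.0185
d((15, -20), (8, 12)) = 32.7567
d((15, -20), (-7, 8)) = 35.609
d((15, -20), (10, 9)) = 29.4279
d((0, 15), (8, -10)) = 26.2488
d((0, 15), (14, 7)) = 16.1245
d((0, 15), (8, 12)) = 8.544
d((0, 15), (-7, 8)) = 9.8995
d((0, 15), (10, 9)) = 11.6619
d((8, -10), (14, 7)) = 18.0278
d((8, -10), (8, 12)) = 22.0
d((8, -10), (-7, 8)) = 23.4307
d((8, -10), (10, 9)) = 19.105
d((14, 7), (8, 12)) = 7.8102
d((14, 7), (-7, 8)) = 21.0238
d((14, 7), (10, 9)) = 4.4721
d((8, 12), (-7, 8)) = 15.5242
d((8, 12), (10, 9)) = 3.6056 <-- minimum
d((-7, 8), (10, 9)) = 17.0294

Closest pair: (8, 12) and (10, 9) with distance 3.6056

The closest pair is (8, 12) and (10, 9) with Euclidean distance 3.6056. For 7 points, brute-force pairwise comparison is shown above. For large n, the divide-and-conquer algorithm (sort by x, recurse on halves, check the dividing strip) achieves O(n log n).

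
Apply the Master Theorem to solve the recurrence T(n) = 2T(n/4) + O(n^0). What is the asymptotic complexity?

Master Theorem for T(n) = 2T(n/4) + O(n^0):

a = 2, b = 4, c = 0
log_b(a) = log_4(2) = 0.5000

Case 1: c = 0 < log_4(2) = 0.5000
T(n) = O(n^(log_4 2)) = O(sqrt(n))

For T(n) = 2T(n/4) + O(n^0): log_4(2) = 0.5000. This is Case 1 of the Master Theorem (c < log_b(a), work dominated by leaves), giving O(sqrt(n)).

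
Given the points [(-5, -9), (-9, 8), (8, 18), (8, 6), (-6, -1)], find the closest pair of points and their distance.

Computing all pairwise distances among 5 points:

d((-5, -9), (-9, 8)) = 17.4642
d((-5, -9), (8, 18)) = 29.9666
d((-5, -9), (8, 6)) = 19.8494
d((-5, -9), (-6, -1)) = 8.0623 <-- minimum
d((-9, 8), (8, 18)) = 19.7231
d((-9, 8), (8, 6)) = 17.1172
d((-9, 8), (-6, -1)) = 9.4868
d((8, 18), (8, 6)) = 12.0
d((8, 18), (-6, -1)) = 23.6008
d((8, 6), (-6, -1)) = 15.6525

Closest pair: (-5, -9) and (-6, -1) with distance 8.0623

The closest pair is (-5, -9) and (-6, -1) with Euclidean distance 8.0623. For 5 points, brute-force pairwise comparison is shown above. For large n, the divide-and-conquer algorithm (sort by x, recurse on halves, check the dividing strip) achieves O(n log n).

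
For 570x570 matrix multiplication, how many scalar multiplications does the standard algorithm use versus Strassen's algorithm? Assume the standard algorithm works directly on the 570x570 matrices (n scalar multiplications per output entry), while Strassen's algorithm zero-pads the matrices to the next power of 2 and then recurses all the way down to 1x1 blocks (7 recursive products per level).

Matrix multiplication for 570x570 matrices:

Strassen's algorithm requires power-of-2 dimensions. Pad 570x570 to 1024x1024 (next power of 2).

Standard algorithm: 570^3 = 185193000 multiplications
Strassen's algorithm: 7^(log2(1024)) = 7^10 = 282475249 multiplications
Difference: 185193000 - 282475249 = -97282249 (Strassen uses MORE here due to padding overhead — for small or just-over-power-of-2 n, padding can outweigh the per-level savings)

Standard: 185193000 multiplications (570^3). Strassen: 282475249 multiplications (7^10, after padding to 1024x1024). Strassen reduces 8 recursive multiplications to 7 at each level.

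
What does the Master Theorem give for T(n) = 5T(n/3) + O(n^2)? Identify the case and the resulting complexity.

Master Theorem for T(n) = 5T(n/3) + O(n^2):

a = 5, b = 3, c = 2
log_b(a) = log_3(5) = 1.4650

Case 3: c = 2 > log_3(5) = 1.4650
T(n) = O(n^2) = O(n^2)

For T(n) = 5T(n/3) + O(n^2): log_3(5) = 1.4650. This is Case 3 of the Master Theorem (c > log_b(a), work dominated by root), giving O(n^2).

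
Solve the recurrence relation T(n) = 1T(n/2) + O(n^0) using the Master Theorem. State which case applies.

Master Theorem for T(n) = 1T(n/2) + O(n^0):

a = 1, b = 2, c = 0
log_b(a) = log_2(1) = 0.0000

Case 2: c = 0 = log_2(1) = 0.0000
T(n) = O(n^0 log n) = O(log n)

For T(n) = 1T(n/2) + O(n^0): log_2(1) = 0.0000. This is Case 2 of the Master Theorem (c = log_b(a), equal work at all levels), giving O(log n).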